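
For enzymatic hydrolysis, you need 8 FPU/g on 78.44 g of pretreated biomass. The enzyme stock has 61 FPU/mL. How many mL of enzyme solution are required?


V = dosage * m_sub / activity
V = 8 * 78.44 / 61
V = 10.2872 mL

10.2872 mL


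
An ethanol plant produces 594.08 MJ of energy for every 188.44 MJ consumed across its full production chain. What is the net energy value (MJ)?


NEV = E_out - E_in
= 594.08 - 188.44
= 405.6400 MJ

405.6400 MJ


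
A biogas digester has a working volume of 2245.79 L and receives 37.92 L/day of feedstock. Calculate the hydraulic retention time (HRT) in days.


HRT = V / Q
= 2245.79 / 37.92
= 59.2244 days

59.2244 days


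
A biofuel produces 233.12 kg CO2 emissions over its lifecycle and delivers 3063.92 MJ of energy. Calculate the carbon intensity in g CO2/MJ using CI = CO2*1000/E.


CI = CO2 * 1000 / E
= 233.12 * 1000 / 3063.92
= 76.0855 g CO2/MJ

76.0855 g CO2/MJ


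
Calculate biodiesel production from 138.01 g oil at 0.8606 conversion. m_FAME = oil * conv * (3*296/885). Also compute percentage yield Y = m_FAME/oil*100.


m_FAME = oil * conv * (3 * 296 / 885) = oil * conv * (888/885)
= 138.01 * 0.8606 * 888 / 885
= 119.1740 g
Y = m_FAME / oil * 100 = conv * (888/885) * 100
= 0.8606 * 888 / 885 * 100
= 86.35%

119.1740 g FAME; Y = 86.35%


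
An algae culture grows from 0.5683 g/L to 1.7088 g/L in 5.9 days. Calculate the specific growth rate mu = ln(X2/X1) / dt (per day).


mu = ln(X2/X1) / dt
= ln(1.7088/0.5683) / 5.9
= 0.1866 per day

0.1866 per day


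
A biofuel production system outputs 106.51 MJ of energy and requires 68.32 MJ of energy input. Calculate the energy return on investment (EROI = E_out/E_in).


EROI = E_out / E_in
= 106.51 / 68.32
= 1.5590

1.5590


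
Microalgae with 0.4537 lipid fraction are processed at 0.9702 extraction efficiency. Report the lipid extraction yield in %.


Y = lipid_content * extraction_eff * 100
= 0.4537 * 0.9702 * 100
= 44.0180%

44.0180%


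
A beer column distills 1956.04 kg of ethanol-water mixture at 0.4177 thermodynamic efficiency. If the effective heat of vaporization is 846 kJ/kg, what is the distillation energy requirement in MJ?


E = m * 846 / (eta * 1000)
= 1956.04 * 846 / (0.4177 * 1000)
= 3961.7186 MJ

3961.7186 MJ


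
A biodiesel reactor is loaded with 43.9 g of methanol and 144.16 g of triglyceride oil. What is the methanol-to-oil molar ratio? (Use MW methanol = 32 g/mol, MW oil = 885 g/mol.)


Molar ratio = n_MeOH / n_oil = (MeOH/32) / (oil/885) = (MeOH * 885) / (32 * oil)
= (43.9 * 885) / (32 * 144.16)
= 8.4220

8.4220


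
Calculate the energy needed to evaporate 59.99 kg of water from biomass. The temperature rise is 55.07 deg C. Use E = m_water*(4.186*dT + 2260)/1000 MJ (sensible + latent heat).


E = m_water * (4.186 * dT + 2260) / 1000
= 59.99 * (4.186 * 55.07 + 2260) / 1000
= 149.4065 MJ

149.4065 MJ


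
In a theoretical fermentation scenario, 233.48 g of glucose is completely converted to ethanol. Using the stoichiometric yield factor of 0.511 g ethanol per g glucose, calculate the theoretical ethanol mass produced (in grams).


Theoretical ethanol yield: m_EtOH = 0.511 * m_glucose
m_EtOH = 0.511 * 233.48 = 119.3083 g

119.3083 g


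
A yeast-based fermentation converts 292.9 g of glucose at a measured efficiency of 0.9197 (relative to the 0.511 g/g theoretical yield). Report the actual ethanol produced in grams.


Actual ethanol: m = 0.511 * 292.9 * 0.9197
m = 137.6532 g

137.6532 g


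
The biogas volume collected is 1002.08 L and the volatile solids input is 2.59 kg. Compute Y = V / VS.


Y = V / VS
= 1002.08 / 2.59
= 386.9035 L/kg VS

386.9035 L/kg VS


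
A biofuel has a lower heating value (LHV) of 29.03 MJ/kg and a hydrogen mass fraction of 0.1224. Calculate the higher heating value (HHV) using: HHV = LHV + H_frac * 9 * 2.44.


HHV = LHV + H_frac * 9 * 2.44
= 29.03 + 0.1224 * 9 * 2.44
= 31.7179 MJ/kg

31.7179 MJ/kg


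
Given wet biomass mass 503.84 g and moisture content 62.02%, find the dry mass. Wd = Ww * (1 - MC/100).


Wd = Ww * (1 - MC/100)
= 503.84 * (1 - 62.02/100)
= 191.3584 g

191.3584 g


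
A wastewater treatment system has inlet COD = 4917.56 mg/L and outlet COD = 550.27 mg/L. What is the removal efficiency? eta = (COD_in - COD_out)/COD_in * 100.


eta = (COD_in - COD_out) / COD_in * 100
= (4917.56 - 550.27) / 4917.56 * 100
= 88.8101%

88.8101%


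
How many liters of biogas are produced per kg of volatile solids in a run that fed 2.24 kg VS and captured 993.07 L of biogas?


Y = V / VS
= 993.07 / 2.24
= 443.3348 L/kg VS

443.3348 L/kg VS


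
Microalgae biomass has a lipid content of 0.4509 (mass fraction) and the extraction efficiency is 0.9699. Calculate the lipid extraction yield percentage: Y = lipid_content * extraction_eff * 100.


Y = lipid_content * extraction_eff * 100
= 0.4509 * 0.9699 * 100
= 43.7328%

43.7328%


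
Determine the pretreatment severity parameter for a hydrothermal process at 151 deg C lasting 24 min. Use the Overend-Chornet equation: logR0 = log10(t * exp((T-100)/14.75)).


logR0 = log10(t * exp((T - 100) / 14.75))
= log10(24 * exp((151 - 100) / 14.75))
= 2.8818

2.8818


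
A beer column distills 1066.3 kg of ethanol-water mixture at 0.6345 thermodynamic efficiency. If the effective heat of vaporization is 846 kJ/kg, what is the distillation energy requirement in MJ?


E = m * 846 / (eta * 1000)
= 1066.3 * 846 / (0.6345 * 1000)
= 1421.7333 MJ

1421.7333 MJ


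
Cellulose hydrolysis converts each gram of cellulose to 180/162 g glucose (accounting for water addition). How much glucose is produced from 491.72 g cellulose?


glucose = cellulose * 180/162
= 491.72 * 180/162
= 546.3556 g

546.3556 g


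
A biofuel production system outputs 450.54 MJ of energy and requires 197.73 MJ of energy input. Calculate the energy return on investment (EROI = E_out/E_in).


EROI = E_out / E_in
= 450.54 / 197.73
= 2.2786

2.2786


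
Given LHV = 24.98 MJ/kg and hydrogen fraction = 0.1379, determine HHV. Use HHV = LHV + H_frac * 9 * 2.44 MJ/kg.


HHV = LHV + H_frac * 9 * 2.44
= 24.98 + 0.1379 * 9 * 2.44
= 28.0083 MJ/kg

28.0083 MJ/kg


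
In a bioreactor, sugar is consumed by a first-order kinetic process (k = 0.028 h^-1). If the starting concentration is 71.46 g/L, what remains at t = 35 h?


S = S0 * exp(-k * t)
S = 71.46 * exp(-0.028 * 35)
S = 26.8197 g/L

26.8197 g/L


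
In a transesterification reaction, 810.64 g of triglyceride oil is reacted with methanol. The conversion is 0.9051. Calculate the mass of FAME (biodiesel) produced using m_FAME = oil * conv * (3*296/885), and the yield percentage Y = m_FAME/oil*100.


m_FAME = oil * conv * (3 * 296 / 885) = oil * conv * (888/885)
= 810.64 * 0.9051 * 888 / 885
= 736.1974 g
Y = m_FAME / oil * 100 = conv * (888/885) * 100
= 0.9051 * 888 / 885 * 100
= 90.82%

736.1974 g FAME; Y = 90.82%


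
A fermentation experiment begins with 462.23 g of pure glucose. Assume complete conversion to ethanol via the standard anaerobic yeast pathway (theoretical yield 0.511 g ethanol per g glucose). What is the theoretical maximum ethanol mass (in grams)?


Theoretical ethanol yield: m_EtOH = 0.511 * m_glucose
m_EtOH = 0.511 * 462.23 = 236.1995 g

236.1995 g


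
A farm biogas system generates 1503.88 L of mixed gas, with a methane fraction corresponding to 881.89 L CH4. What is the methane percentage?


CH4% = V_CH4 / V_total * 100
= 881.89 / 1503.88 * 100
= 58.6410%

58.6410%


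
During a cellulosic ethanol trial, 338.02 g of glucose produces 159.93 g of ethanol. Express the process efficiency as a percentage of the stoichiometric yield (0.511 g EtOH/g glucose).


Fermentation efficiency = (actual / (0.511 * glucose)) * 100
= (159.93 / (0.511 * 338.02)) * 100
= 92.5905%

92.5905%


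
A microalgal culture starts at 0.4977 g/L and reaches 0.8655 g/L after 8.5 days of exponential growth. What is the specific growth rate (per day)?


mu = ln(X2/X1) / dt
= ln(0.8655/0.4977) / 8.5
= 0.0651 per day

0.0651 per day


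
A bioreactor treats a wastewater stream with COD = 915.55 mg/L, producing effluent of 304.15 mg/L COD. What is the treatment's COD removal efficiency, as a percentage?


eta = (COD_in - COD_out) / COD_in * 100
= (915.55 - 304.15) / 915.55 * 100
= 66.7795%

66.7795%


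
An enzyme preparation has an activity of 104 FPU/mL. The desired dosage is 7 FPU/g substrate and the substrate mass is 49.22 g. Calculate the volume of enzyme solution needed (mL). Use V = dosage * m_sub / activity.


V = dosage * m_sub / activity
V = 7 * 49.22 / 104
V = 3.3129 mL

3.3129 mL


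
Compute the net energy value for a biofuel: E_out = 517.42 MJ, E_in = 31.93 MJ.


NEV = E_out - E_in
= 517.42 - 31.93
= 485.4900 MJ

485.4900 MJ


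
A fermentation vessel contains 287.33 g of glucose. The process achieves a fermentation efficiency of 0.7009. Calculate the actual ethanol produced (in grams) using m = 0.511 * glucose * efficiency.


Actual ethanol: m = 0.511 * 287.33 * 0.7009
m = 102.9101 g

102.9101 g


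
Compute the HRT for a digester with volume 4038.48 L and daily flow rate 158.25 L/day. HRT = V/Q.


HRT = V / Q
= 4038.48 / 158.25
= 25.5196 days

25.5196 days


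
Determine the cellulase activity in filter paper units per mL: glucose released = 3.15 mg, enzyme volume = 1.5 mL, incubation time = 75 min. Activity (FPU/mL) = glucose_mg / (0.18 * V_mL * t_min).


Activity = glucose_mg / (0.18 mg/umol * V_mL * t_min)
= 3.15 / (0.18 * 1.5 * 75)
= 0.1556 FPU/mL

0.1556 FPU/mL


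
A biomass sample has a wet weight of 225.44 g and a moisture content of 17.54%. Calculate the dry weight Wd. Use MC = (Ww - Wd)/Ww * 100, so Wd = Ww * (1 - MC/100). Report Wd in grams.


Wd = Ww * (1 - MC/100)
= 225.44 * (1 - 17.54/100)
= 185.8978 g

185.8978 g


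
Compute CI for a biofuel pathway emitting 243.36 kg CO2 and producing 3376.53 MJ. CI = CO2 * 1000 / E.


CI = CO2 * 1000 / E
= 243.36 * 1000 / 3376.53
= 72.0740 g CO2/MJ

72.0740 g CO2/MJ


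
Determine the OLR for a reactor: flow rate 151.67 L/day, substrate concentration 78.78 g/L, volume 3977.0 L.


OLR = Q * S / V
= 151.67 * 78.78 / 3977.0
= 3.0044 g/L/day

3.0044 g/L/day


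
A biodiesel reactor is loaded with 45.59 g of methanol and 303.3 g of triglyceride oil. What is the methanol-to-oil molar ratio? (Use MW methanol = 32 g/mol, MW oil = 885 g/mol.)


Molar ratio = n_MeOH / n_oil = (MeOH/32) / (oil/885) = (MeOH * 885) / (32 * oil)
= (45.59 * 885) / (32 * 303.3)
= 4.1571

4.1571


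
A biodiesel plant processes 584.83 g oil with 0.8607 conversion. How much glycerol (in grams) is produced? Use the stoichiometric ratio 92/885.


glycerol = oil * conv * (92/885)
= 584.83 * 0.8607 * 92 / 885
= 52.3270 g

52.3270 g


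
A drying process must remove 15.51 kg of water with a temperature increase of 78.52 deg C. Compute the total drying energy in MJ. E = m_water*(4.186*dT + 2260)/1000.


E = m_water * (4.186 * dT + 2260) / 1000
= 15.51 * (4.186 * 78.52 + 2260) / 1000
= 40.1505 MJ

40.1505 MJ


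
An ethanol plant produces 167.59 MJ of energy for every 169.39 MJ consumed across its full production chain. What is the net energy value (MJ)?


NEV = E_out - E_in
= 167.59 - 169.39
= -1.8000 MJ

-1.8000 MJ


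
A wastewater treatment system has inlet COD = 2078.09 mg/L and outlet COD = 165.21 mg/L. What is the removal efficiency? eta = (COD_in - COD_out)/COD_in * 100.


eta = (COD_in - COD_out) / COD_in * 100
= (2078.09 - 165.21) / 2078.09 * 100
= 92.0499%

92.0499%


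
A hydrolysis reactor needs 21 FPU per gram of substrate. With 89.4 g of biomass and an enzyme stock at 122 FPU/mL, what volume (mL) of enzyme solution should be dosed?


V = dosage * m_sub / activity
V = 21 * 89.4 / 122
V = 15.3885 mL

15.3885 mL


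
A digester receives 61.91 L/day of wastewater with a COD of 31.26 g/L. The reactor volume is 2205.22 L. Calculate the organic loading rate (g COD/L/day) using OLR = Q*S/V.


OLR = Q * S / V
= 61.91 * 31.26 / 2205.22
= 0.8776 g/L/day

0.8776 g/L/day


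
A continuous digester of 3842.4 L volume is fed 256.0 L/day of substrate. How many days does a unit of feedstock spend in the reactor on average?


HRT = V / Q
= 3842.4 / 256.0
= 15.0094 days

15.0094 days


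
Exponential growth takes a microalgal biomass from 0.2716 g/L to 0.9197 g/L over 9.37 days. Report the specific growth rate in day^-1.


mu = ln(X2/X1) / dt
= ln(0.9197/0.2716) / 9.37
= 0.1302 per day

0.1302 per day


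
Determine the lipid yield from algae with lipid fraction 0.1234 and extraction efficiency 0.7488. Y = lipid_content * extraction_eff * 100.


Y = lipid_content * extraction_eff * 100
= 0.1234 * 0.7488 * 100
= 9.2402%

9.2402%


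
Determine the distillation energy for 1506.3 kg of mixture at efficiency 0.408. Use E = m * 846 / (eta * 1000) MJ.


E = m * 846 / (eta * 1000)
= 1506.3 * 846 / (0.408 * 1000)
= 3123.3574 MJ

3123.3574 MJ


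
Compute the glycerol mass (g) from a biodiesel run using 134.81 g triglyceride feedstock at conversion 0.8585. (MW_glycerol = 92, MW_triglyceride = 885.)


glycerol = oil * conv * (92/885)
= 134.81 * 0.8585 * 92 / 885
= 12.0311 g

12.0311 g


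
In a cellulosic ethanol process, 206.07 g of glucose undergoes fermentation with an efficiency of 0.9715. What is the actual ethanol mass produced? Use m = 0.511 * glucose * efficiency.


Actual ethanol: m = 0.511 * 206.07 * 0.9715
m = 102.3007 g

102.3007 g


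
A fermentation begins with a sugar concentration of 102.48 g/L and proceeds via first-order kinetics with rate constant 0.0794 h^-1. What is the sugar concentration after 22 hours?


S = S0 * exp(-k * t)
S = 102.48 * exp(-0.0794 * 22)
S = 17.8654 g/L

17.8654 g/L


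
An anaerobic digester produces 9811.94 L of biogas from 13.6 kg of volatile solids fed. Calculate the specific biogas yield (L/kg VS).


Y = V / VS
= 9811.94 / 13.6
= 721.4662 L/kg VS

721.4662 L/kg VS


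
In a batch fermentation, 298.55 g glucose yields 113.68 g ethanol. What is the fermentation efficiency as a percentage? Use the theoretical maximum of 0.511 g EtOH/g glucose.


Fermentation efficiency = (actual / (0.511 * glucose)) * 100
= (113.68 / (0.511 * 298.55)) * 100
= 74.5154%

74.5154%


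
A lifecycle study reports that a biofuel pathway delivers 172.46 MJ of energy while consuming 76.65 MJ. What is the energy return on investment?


EROI = E_out / E_in
= 172.46 / 76.65
= 2.2500

2.2500


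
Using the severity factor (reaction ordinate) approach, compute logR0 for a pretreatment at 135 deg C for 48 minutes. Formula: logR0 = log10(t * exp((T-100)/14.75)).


logR0 = log10(t * exp((T - 100) / 14.75))
= log10(48 * exp((135 - 100) / 14.75))
= 2.7118

2.7118


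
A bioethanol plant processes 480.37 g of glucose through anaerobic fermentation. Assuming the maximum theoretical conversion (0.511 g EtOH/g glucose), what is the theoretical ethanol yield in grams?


Theoretical ethanol yield: m_EtOH = 0.511 * m_glucose
m_EtOH = 0.511 * 480.37 = 245.4691 g

245.4691 g


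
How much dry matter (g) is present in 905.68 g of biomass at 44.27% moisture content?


Wd = Ww * (1 - MC/100)
= 905.68 * (1 - 44.27/100)
= 504.7355 g

504.7355 g


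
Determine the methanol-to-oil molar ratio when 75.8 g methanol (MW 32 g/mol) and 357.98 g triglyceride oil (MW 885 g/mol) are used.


Molar ratio = n_MeOH / n_oil = (MeOH/32) / (oil/885) = (MeOH * 885) / (32 * oil)
= (75.8 * 885) / (32 * 357.98)
= 5.8560

5.8560


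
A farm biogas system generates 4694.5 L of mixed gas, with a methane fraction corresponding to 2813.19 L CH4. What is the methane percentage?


CH4% = V_CH4 / V_total * 100
= 2813.19 / 4694.5 * 100
= 59.9252%

59.9252%


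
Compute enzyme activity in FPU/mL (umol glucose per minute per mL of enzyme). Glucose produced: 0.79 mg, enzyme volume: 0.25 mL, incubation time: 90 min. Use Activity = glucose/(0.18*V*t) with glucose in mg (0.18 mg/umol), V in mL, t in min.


Activity = glucose_mg / (0.18 mg/umol * V_mL * t_min)
= 0.79 / (0.18 * 0.25 * 90)
= 0.1951 FPU/mL

0.1951 FPU/mL


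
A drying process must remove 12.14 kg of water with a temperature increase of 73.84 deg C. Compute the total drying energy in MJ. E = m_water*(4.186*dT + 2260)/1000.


E = m_water * (4.186 * dT + 2260) / 1000
= 12.14 * (4.186 * 73.84 + 2260) / 1000
= 31.1888 MJ

31.1888 MJ


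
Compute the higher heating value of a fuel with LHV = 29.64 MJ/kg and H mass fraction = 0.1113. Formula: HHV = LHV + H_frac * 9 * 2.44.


HHV = LHV + H_frac * 9 * 2.44
= 29.64 + 0.1113 * 9 * 2.44
= 32.0841 MJ/kg

32.0841 MJ/kg


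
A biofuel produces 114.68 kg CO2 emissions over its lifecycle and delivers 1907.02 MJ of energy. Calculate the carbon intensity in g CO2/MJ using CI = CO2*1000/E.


CI = CO2 * 1000 / E
= 114.68 * 1000 / 1907.02
= 60.1357 g CO2/MJ

60.1357 g CO2/MJ


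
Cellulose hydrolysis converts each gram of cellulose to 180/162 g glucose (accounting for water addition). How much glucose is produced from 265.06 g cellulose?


glucose = cellulose * 180/162
= 265.06 * 180/162
= 294.5111 g

294.5111 g


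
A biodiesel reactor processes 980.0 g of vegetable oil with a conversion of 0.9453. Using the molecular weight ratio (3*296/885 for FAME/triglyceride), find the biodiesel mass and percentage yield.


m_FAME = oil * conv * (3 * 296 / 885) = oil * conv * (888/885)
= 980.0 * 0.9453 * 888 / 885
= 929.5343 g
Y = m_FAME / oil * 100 = conv * (888/885) * 100
= 0.9453 * 888 / 885 * 100
= 94.85%

929.5343 g FAME; Y = 94.85%


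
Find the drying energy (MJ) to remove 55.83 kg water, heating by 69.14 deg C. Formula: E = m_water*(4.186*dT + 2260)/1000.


E = m_water * (4.186 * dT + 2260) / 1000
= 55.83 * (4.186 * 69.14 + 2260) / 1000
= 142.3341 MJ

142.3341 MJ


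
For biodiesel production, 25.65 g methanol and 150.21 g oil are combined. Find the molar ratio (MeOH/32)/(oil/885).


Molar ratio = n_MeOH / n_oil = (MeOH/32) / (oil/885) = (MeOH * 885) / (32 * oil)
= (25.65 * 885) / (32 * 150.21)
= 4.7226

4.7226


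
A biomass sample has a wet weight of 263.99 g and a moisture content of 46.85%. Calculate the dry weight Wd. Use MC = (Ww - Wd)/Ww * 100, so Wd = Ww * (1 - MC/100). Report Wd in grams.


Wd = Ww * (1 - MC/100)
= 263.99 * (1 - 46.85/100)
= 140.3107 g

140.3107 g


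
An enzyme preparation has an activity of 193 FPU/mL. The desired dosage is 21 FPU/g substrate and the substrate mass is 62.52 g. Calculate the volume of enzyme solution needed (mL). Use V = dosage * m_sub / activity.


V = dosage * m_sub / activity
V = 21 * 62.52 / 193
V = 6.8027 mL

6.8027 mL


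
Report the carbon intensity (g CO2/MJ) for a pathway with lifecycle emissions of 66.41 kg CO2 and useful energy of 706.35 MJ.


CI = CO2 * 1000 / E
= 66.41 * 1000 / 706.35
= 94.0185 g CO2/MJ

94.0185 g CO2/MJ


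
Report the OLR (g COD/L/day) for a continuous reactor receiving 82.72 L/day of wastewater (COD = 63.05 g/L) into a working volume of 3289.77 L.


OLR = Q * S / V
= 82.72 * 63.05 / 3289.77
= 1.5854 g/L/day

1.5854 g/L/day


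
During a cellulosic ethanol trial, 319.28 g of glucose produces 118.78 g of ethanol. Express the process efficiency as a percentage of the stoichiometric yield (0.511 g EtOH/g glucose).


Fermentation efficiency = (actual / (0.511 * glucose)) * 100
= (118.78 / (0.511 * 319.28)) * 100
= 72.8032%

72.8032%


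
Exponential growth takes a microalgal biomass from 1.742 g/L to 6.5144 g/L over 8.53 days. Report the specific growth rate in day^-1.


mu = ln(X2/X1) / dt
= ln(6.5144/1.742) / 8.53
= 0.1546 per day

0.1546 per day


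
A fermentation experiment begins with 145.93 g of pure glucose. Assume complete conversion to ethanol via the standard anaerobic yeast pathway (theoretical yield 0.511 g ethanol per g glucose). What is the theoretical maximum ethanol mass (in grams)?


Theoretical ethanol yield: m_EtOH = 0.511 * m_glucose
m_EtOH = 0.511 * 145.93 = 74.5702 g

74.5702 g


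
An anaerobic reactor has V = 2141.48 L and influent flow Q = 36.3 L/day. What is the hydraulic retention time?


HRT = V / Q
= 2141.48 / 36.3
= 58.9939 days

58.9939 days


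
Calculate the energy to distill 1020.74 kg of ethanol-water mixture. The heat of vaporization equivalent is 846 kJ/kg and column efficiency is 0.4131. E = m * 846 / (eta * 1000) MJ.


E = m * 846 / (eta * 1000)
= 1020.74 * 846 / (0.4131 * 1000)
= 2090.4044 MJ

2090.4044 MJ


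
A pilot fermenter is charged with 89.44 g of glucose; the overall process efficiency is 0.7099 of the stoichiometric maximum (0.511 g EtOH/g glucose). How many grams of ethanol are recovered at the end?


Actual ethanol: m = 0.511 * 89.44 * 0.7099
m = 32.4452 g

32.4452 g


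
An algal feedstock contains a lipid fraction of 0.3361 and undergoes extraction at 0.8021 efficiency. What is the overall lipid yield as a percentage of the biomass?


Y = lipid_content * extraction_eff * 100
= 0.3361 * 0.8021 * 100
= 26.9586%

26.9586%


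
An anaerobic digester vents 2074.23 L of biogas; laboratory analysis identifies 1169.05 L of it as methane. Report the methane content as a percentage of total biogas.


CH4% = V_CH4 / V_total * 100
= 1169.05 / 2074.23 * 100
= 56.3607%

56.3607%


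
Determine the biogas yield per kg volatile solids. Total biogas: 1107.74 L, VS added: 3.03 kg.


Y = V / VS
= 1107.74 / 3.03
= 365.5908 L/kg VS

365.5908 L/kg VS


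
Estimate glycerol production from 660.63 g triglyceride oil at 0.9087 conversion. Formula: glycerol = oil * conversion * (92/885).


glycerol = oil * conv * (92/885)
= 660.63 * 0.9087 * 92 / 885
= 62.4056 g

62.4056 g


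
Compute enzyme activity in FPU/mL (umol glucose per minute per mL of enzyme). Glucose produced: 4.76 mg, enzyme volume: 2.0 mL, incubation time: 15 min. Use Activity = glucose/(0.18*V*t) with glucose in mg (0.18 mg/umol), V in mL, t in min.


Activity = glucose_mg / (0.18 mg/umol * V_mL * t_min)
= 4.76 / (0.18 * 2.0 * 15)
= 0.8815 FPU/mL

0.8815 FPU/mL


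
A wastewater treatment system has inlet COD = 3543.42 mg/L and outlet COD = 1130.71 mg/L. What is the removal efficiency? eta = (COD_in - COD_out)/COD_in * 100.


eta = (COD_in - COD_out) / COD_in * 100
= (3543.42 - 1130.71) / 3543.42 * 100
= 68.0899%

68.0899%


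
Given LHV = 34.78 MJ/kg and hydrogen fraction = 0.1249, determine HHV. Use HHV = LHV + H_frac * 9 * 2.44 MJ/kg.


HHV = LHV + H_frac * 9 * 2.44
= 34.78 + 0.1249 * 9 * 2.44
= 37.5228 MJ/kg

37.5228 MJ/kg


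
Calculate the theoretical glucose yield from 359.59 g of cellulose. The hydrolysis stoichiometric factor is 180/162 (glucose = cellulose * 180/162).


glucose = cellulose * 180/162
= 359.59 * 180/162
= 399.5444 g

399.5444 g


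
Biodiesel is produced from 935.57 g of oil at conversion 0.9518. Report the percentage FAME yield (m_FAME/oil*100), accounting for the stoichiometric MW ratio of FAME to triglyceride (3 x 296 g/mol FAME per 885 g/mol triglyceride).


m_FAME = oil * conv * (3 * 296 / 885) = oil * conv * (888/885)
= 935.57 * 0.9518 * 888 / 885
= 893.4941 g
Y = m_FAME / oil * 100 = conv * (888/885) * 100
= 0.9518 * 888 / 885 * 100
= 95.50%

95.50%


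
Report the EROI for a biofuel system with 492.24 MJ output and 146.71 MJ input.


EROI = E_out / E_in
= 492.24 / 146.71
= 3.3552

3.3552


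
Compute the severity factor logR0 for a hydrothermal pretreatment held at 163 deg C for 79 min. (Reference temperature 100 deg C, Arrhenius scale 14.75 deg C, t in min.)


logR0 = log10(t * exp((T - 100) / 14.75))
= log10(79 * exp((163 - 100) / 14.75))
= 3.7526

3.7526


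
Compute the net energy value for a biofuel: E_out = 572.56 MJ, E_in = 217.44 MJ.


NEV = E_out - E_in
= 572.56 - 217.44
= 355.1200 MJ

355.1200 MJ


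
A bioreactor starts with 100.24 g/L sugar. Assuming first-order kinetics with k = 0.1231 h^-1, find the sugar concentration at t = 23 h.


S = S0 * exp(-k * t)
S = 100.24 * exp(-0.1231 * 23)
S = 5.9078 g/L

5.9078 g/L


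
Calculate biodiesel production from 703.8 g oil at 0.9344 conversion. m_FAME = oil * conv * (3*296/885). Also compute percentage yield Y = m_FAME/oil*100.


m_FAME = oil * conv * (3 * 296 / 885) = oil * conv * (888/885)
= 703.8 * 0.9344 * 888 / 885
= 659.8600 g
Y = m_FAME / oil * 100 = conv * (888/885) * 100
= 0.9344 * 888 / 885 * 100
= 93.76%

659.8600 g FAME; Y = 93.76%


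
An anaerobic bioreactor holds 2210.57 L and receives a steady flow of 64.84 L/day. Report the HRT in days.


HRT = V / Q
= 2210.57 / 64.84
= 34.0927 days

34.0927 days


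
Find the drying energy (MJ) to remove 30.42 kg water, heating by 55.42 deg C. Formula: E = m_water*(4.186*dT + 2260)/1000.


E = m_water * (4.186 * dT + 2260) / 1000
= 30.42 * (4.186 * 55.42 + 2260) / 1000
= 75.8063 MJ

75.8063 MJ


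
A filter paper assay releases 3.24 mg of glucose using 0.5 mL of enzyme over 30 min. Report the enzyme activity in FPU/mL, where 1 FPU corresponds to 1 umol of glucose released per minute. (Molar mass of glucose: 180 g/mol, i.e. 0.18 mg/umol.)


Activity = glucose_mg / (0.18 mg/umol * V_mL * t_min)
= 3.24 / (0.18 * 0.5 * 30)
= 1.2000 FPU/mL

1.2000 FPU/mL


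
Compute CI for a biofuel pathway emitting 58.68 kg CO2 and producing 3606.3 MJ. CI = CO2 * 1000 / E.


CI = CO2 * 1000 / E
= 58.68 * 1000 / 3606.3
= 16.2715 g CO2/MJ

16.2715 g CO2/MJ


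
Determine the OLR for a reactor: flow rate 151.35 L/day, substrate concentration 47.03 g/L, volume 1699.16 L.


OLR = Q * S / V
= 151.35 * 47.03 / 1699.16
= 4.1891 g/L/day

4.1891 g/L/day


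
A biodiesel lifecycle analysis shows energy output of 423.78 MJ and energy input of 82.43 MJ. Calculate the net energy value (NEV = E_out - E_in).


NEV = E_out - E_in
= 423.78 - 82.43
= 341.3500 MJ

341.3500 MJ


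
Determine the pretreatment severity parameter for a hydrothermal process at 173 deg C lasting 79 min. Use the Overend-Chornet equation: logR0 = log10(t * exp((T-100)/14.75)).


logR0 = log10(t * exp((T - 100) / 14.75))
= log10(79 * exp((173 - 100) / 14.75))
= 4.0470

4.0470


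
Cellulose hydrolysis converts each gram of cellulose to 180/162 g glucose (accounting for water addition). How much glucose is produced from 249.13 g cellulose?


glucose = cellulose * 180/162
= 249.13 * 180/162
= 276.8111 g

276.8111 g


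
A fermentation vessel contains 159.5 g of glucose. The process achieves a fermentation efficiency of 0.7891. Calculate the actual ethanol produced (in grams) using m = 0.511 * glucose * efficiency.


Actual ethanol: m = 0.511 * 159.5 * 0.7891
m = 64.3152 g

64.3152 g


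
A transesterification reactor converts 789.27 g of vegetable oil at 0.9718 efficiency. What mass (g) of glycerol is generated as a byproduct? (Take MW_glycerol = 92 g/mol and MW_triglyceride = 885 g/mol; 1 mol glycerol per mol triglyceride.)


glycerol = oil * conv * (92/885)
= 789.27 * 0.9718 * 92 / 885
= 79.7346 g

79.7346 g


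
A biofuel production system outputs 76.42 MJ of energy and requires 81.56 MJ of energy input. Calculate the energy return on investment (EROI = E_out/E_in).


EROI = E_out / E_in
= 76.42 / 81.56
= 0.9370

0.9370


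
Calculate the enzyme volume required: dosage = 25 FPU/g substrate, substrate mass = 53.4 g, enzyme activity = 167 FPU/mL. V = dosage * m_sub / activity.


V = dosage * m_sub / activity
V = 25 * 53.4 / 167
V = 7.9940 mL

7.9940 mL


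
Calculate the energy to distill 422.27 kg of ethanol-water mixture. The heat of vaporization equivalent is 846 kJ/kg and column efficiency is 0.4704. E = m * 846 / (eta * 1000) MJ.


E = m * 846 / (eta * 1000)
= 422.27 * 846 / (0.4704 * 1000)
= 759.4397 MJ

759.4397 MJ


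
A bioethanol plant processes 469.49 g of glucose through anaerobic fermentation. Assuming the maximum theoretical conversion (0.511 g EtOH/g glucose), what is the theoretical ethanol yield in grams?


Theoretical ethanol yield: m_EtOH = 0.511 * m_glucose
m_EtOH = 0.511 * 469.49 = 239.9094 g

239.9094 g


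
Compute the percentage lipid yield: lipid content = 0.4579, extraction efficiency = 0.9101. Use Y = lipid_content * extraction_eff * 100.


Y = lipid_content * extraction_eff * 100
= 0.4579 * 0.9101 * 100
= 41.6735%

41.6735%


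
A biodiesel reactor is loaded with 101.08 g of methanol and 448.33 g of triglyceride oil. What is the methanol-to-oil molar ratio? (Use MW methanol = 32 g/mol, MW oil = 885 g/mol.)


Molar ratio = n_MeOH / n_oil = (MeOH/32) / (oil/885) = (MeOH * 885) / (32 * oil)
= (101.08 * 885) / (32 * 448.33)
= 6.2353

6.2353


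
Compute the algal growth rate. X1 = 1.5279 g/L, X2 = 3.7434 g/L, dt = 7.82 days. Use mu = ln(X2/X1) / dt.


mu = ln(X2/X1) / dt
= ln(3.7434/1.5279) / 7.82
= 0.1146 per day

0.1146 per day


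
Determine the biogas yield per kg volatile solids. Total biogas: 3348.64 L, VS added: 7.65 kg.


Y = V / VS
= 3348.64 / 7.65
= 437.7307 L/kg VS

437.7307 L/kg VS


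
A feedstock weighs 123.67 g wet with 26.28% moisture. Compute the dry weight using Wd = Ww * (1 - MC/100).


Wd = Ww * (1 - MC/100)
= 123.67 * (1 - 26.28/100)
= 91.1695 g

91.1695 g


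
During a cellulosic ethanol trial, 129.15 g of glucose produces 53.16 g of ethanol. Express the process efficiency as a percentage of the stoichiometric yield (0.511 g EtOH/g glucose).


Fermentation efficiency = (actual / (0.511 * glucose)) * 100
= (53.16 / (0.511 * 129.15)) * 100
= 80.5508%

80.5508%


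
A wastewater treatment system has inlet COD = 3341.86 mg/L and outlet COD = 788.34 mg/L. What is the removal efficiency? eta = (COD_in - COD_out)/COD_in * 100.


eta = (COD_in - COD_out) / COD_in * 100
= (3341.86 - 788.34) / 3341.86 * 100
= 76.4101%

76.4101%


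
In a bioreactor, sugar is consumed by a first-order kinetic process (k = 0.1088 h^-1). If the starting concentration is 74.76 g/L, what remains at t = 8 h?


S = S0 * exp(-k * t)
S = 74.76 * exp(-0.1088 * 8)
S = 31.3083 g/L

31.3083 g/L


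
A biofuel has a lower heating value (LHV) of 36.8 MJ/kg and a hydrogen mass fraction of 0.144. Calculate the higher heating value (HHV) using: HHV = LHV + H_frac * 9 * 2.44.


HHV = LHV + H_frac * 9 * 2.44
= 36.8 + 0.144 * 9 * 2.44
= 39.9622 MJ/kg

39.9622 MJ/kg


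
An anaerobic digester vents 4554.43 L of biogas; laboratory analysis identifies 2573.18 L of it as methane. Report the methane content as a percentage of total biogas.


CH4% = V_CH4 / V_total * 100
= 2573.18 / 4554.43 * 100
= 56.4984%

56.4984%


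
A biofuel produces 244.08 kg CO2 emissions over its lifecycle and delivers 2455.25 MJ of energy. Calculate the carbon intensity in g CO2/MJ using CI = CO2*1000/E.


CI = CO2 * 1000 / E
= 244.08 * 1000 / 2455.25
= 99.4115 g CO2/MJ

99.4115 g CO2/MJ


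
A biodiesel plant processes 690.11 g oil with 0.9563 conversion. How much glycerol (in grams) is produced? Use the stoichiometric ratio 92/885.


glycerol = oil * conv * (92/885)
= 690.11 * 0.9563 * 92 / 885
= 68.6052 g

68.6052 g


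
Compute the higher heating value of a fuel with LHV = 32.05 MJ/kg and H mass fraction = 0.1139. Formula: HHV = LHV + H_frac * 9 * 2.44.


HHV = LHV + H_frac * 9 * 2.44
= 32.05 + 0.1139 * 9 * 2.44
= 34.5512 MJ/kg

34.5512 MJ/kg


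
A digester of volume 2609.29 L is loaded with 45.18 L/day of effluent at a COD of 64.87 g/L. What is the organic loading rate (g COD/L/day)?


OLR = Q * S / V
= 45.18 * 64.87 / 2609.29
= 1.1232 g/L/day

1.1232 g/L/day


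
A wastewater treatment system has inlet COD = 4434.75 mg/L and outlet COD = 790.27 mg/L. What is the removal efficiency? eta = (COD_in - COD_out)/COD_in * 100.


eta = (COD_in - COD_out) / COD_in * 100
= (4434.75 - 790.27) / 4434.75 * 100
= 82.1801%

82.1801%


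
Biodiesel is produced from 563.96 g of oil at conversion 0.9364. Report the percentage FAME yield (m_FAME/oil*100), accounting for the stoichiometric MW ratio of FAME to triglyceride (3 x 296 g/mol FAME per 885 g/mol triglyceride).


m_FAME = oil * conv * (3 * 296 / 885) = oil * conv * (888/885)
= 563.96 * 0.9364 * 888 / 885
= 529.8823 g
Y = m_FAME / oil * 100 = conv * (888/885) * 100
= 0.9364 * 888 / 885 * 100
= 93.96%

93.96%


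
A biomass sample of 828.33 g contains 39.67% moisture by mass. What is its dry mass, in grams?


Wd = Ww * (1 - MC/100)
= 828.33 * (1 - 39.67/100)
= 499.7315 g

499.7315 g


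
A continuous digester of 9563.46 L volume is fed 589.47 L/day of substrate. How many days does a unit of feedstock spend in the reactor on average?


HRT = V / Q
= 9563.46 / 589.47
= 16.2238 days

16.2238 days


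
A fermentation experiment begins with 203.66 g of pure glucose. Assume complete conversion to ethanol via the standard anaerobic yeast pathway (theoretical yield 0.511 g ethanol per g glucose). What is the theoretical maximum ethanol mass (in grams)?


Theoretical ethanol yield: m_EtOH = 0.511 * m_glucose
m_EtOH = 0.511 * 203.66 = 104.0703 g

104.0703 g


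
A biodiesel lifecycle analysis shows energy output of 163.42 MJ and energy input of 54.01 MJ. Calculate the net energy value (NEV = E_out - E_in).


NEV = E_out - E_in
= 163.42 - 54.01
= 109.4100 MJ

109.4100 MJ


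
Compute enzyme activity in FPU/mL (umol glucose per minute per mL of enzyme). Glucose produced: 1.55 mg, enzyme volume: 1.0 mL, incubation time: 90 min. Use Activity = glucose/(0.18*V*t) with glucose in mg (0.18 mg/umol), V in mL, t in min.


Activity = glucose_mg / (0.18 mg/umol * V_mL * t_min)
= 1.55 / (0.18 * 1.0 * 90)
= 0.0957 FPU/mL

0.0957 FPU/mL


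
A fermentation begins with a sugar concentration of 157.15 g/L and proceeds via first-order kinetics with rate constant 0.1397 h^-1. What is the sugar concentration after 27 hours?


S = S0 * exp(-k * t)
S = 157.15 * exp(-0.1397 * 27)
S = 3.6158 g/L

3.6158 g/L


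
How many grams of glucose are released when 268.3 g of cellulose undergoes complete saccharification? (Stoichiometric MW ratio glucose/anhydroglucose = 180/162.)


glucose = cellulose * 180/162
= 268.3 * 180/162
= 298.1111 g

298.1111 g


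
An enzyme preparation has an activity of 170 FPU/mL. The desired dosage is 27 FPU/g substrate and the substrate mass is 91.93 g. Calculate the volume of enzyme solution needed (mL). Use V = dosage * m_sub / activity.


V = dosage * m_sub / activity
V = 27 * 91.93 / 170
V = 14.6006 mL

14.6006 mL


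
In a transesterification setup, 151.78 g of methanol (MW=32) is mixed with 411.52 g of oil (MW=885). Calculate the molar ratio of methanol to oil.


Molar ratio = n_MeOH / n_oil = (MeOH/32) / (oil/885) = (MeOH * 885) / (32 * oil)
= (151.78 * 885) / (32 * 411.52)
= 10.2004

10.2004


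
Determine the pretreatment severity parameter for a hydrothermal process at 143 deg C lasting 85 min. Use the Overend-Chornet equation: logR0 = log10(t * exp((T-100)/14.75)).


logR0 = log10(t * exp((T - 100) / 14.75))
= log10(85 * exp((143 - 100) / 14.75))
= 3.1955

3.1955


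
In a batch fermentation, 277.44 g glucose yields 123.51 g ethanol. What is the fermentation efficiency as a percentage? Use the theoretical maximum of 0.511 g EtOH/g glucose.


Fermentation efficiency = (actual / (0.511 * glucose)) * 100
= (123.51 / (0.511 * 277.44)) * 100
= 87.1189%

87.1189%


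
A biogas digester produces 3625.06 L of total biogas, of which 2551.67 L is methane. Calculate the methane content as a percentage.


CH4% = V_CH4 / V_total * 100
= 2551.67 / 3625.06 * 100
= 70.3897%

70.3897%


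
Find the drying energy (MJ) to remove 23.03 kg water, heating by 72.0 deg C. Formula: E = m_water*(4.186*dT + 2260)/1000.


E = m_water * (4.186 * dT + 2260) / 1000
= 23.03 * (4.186 * 72.0 + 2260) / 1000
= 58.9889 MJ

58.9889 MJ


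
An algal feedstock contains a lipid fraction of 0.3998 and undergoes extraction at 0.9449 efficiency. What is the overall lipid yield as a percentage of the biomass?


Y = lipid_content * extraction_eff * 100
= 0.3998 * 0.9449 * 100
= 37.7771%

37.7771%


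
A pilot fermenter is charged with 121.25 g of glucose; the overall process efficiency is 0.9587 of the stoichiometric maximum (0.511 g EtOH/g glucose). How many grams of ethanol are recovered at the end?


Actual ethanol: m = 0.511 * 121.25 * 0.9587
m = 59.3999 g

59.3999 g


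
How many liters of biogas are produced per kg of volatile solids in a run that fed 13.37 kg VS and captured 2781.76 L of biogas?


Y = V / VS
= 2781.76 / 13.37
= 208.0598 L/kg VS

208.0598 L/kg VS


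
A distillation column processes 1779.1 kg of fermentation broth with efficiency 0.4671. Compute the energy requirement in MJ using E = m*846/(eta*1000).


E = m * 846 / (eta * 1000)
= 1779.1 * 846 / (0.4671 * 1000)
= 3222.2620 MJ

3222.2620 MJ


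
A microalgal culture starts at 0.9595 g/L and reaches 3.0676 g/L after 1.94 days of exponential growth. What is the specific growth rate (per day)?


mu = ln(X2/X1) / dt
= ln(3.0676/0.9595) / 1.94
= 0.5991 per day

0.5991 per day


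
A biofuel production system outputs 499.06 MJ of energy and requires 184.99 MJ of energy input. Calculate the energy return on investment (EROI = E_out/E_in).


EROI = E_out / E_in
= 499.06 / 184.99
= 2.6978

2.6978


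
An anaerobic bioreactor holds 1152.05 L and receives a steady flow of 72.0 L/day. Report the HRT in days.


HRT = V / Q
= 1152.05 / 72.0
= 16.0007 days

16.0007 days


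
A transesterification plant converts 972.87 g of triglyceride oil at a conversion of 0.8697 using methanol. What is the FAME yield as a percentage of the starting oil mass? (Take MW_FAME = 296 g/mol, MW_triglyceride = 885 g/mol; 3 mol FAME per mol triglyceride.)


m_FAME = oil * conv * (3 * 296 / 885) = oil * conv * (888/885)
= 972.87 * 0.8697 * 888 / 885
= 848.9732 g
Y = m_FAME / oil * 100 = conv * (888/885) * 100
= 0.8697 * 888 / 885 * 100
= 87.26%

87.26%


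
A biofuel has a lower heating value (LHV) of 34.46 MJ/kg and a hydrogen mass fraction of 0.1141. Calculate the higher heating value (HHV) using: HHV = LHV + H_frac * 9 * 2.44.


HHV = LHV + H_frac * 9 * 2.44
= 34.46 + 0.1141 * 9 * 2.44
= 36.9656 MJ/kg

36.9656 MJ/kg


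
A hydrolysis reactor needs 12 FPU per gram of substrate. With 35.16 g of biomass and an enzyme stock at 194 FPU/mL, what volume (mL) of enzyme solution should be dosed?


V = dosage * m_sub / activity
V = 12 * 35.16 / 194
V = 2.1748 mL

2.1748 mL


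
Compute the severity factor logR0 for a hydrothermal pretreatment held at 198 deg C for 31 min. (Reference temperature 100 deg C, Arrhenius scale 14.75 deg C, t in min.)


logR0 = log10(t * exp((T - 100) / 14.75))
= log10(31 * exp((198 - 100) / 14.75))
= 4.3768

4.3768


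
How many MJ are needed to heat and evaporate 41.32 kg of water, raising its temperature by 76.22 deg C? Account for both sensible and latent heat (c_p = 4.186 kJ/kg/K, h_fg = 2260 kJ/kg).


E = m_water * (4.186 * dT + 2260) / 1000
= 41.32 * (4.186 * 76.22 + 2260) / 1000
= 106.5666 MJ

106.5666 MJ


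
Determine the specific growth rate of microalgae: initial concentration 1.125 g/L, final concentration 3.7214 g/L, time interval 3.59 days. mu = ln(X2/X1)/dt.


mu = ln(X2/X1) / dt
= ln(3.7214/1.125) / 3.59
= 0.3332 per day

0.3332 per day


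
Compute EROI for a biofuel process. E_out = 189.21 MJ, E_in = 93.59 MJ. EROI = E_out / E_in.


EROI = E_out / E_in
= 189.21 / 93.59
= 2.0217

2.0217


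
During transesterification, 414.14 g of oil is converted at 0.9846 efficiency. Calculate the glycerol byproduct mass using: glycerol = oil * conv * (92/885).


glycerol = oil * conv * (92/885)
= 414.14 * 0.9846 * 92 / 885
= 42.3888 g

42.3888 g


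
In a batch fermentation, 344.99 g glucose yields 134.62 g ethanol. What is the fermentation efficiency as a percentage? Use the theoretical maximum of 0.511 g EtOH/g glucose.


Fermentation efficiency = (actual / (0.511 * glucose)) * 100
= (134.62 / (0.511 * 344.99)) * 100
= 76.3629%

76.3629%
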